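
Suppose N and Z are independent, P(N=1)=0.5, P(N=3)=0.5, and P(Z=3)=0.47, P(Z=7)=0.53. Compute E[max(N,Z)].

E[max(N,Z)] = Σ_n Σ_z max(n,z) · P(N=n)P(Z=z)
 = 3·0.235 + 7·0.265 + 3·0.235 + 7·0.265
 = 0.705 + 1.855 + 0.705 + 1.855
 = 5.12

5.12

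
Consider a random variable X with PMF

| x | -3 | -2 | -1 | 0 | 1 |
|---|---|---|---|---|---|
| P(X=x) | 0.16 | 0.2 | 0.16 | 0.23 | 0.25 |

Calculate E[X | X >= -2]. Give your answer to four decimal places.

-0.3690

P(X >= -2) = 0.2 + 0.16 + 0.23 + 0.25 = 0.84.
E[X | X >= -2] = [(-2)·0.2 + (-1)·0.16 + 0·0.23 + 1·0.25] / 0.84
 = -0.31 / 0.84
 = -31/84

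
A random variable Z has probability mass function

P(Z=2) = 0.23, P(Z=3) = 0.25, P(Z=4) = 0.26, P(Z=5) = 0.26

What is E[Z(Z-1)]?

10.28

E[Z(Z-1)] = Σ z(z-1)·P(Z=z)
 = 2·0.23 + 6·0.25 + 12·0.26 + 20·0.26
 = 0.46 + 1.5 + 3.12 + 5.2
 = 10.28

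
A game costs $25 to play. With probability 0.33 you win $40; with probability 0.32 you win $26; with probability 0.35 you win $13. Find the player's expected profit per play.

E[payout] = 40·0.33 + 26·0.32 + 13·0.35
 = 13.2 + 8.32 + 4.55
 = 26.07
Net = 26.07 - 25 = 1.07

1.07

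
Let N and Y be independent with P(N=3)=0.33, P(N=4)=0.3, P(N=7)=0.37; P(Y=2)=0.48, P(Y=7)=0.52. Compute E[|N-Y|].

E[|N-Y|] = Σ_n Σ_y |n-y| · P(N=n)P(Y=y)
 = 1·0.1584 + 4·0.1716 + 2·0.144 + 3·0.156 + 5·0.1776 + 0·0.1924
 = 0.1584 + 0.6864 + 0.288 + 0.468 + 0.888 + 0
 = 2.4888

2.4888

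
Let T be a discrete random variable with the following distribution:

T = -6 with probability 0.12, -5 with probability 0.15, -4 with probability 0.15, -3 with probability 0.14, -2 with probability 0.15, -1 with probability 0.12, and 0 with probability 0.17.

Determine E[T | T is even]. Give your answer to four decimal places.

-2.7458

P(T is even) = 0.12 + 0.15 + 0.15 + 0.17 = 0.59.
E[T | T is even] = [(-6)·0.12 + (-4)·0.15 + (-2)·0.15 + 0·0.17] / 0.59
 = -1.62 / 0.59
 = -162/59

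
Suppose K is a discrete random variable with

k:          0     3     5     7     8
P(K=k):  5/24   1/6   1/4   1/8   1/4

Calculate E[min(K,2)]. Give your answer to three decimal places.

1.583

E[min(K,2)] = Σ min(k,2)·P(K=k)
 = 0·5/24 + 2·1/6 + 2·1/4 + 2·1/8 + 2·1/4
 = 0 + 1/3 + 1/2 + 1/4 + 1/2
 = 19/12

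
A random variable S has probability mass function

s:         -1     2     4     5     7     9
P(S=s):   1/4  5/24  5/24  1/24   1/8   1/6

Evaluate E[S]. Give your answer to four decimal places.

E[S] = Σ s·P(S=s)
 = (-1)·1/4 + 2·5/24 + 4·5/24 + 5·1/24 + 7·1/8 + 9·1/6
 = (-1/4) + 5/12 + 5/6 + 5/24 + 7/8 + 3/2
 = 43/12

3.5833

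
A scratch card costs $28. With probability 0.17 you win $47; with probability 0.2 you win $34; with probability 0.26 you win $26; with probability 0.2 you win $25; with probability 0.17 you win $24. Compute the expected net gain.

2.63

E[payout] = 47·0.17 + 34·0.2 + 26·0.26 + 25·0.2 + 24·0.17
 = 7.99 + 6.8 + 6.76 + 5 + 4.08
 = 30.63
Net = 30.63 - 28 = 2.63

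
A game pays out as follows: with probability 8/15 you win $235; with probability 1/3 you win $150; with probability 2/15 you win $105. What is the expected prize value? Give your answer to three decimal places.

189.333

E[payout] = 235·8/15 + 150·1/3 + 105·2/15
 = 376/3 + 50 + 14
 = 568/3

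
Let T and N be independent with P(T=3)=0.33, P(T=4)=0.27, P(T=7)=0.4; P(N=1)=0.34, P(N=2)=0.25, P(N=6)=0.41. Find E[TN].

16.071

E[TN] = Σ_t Σ_n tn · P(T=t)P(N=n)
 = 3·0.1122 + 6·0.0825 + 18·0.1353 + 4·0.0918 + 8·0.0675 + 24·0.1107 + 7·0.136 + 14·0.1 + 42·0.164
 = 0.3366 + 0.495 + 2.4354 + 0.3672 + 0.54 + 2.6568 + 0.952 + 1.4 + 6.888
 = 16.071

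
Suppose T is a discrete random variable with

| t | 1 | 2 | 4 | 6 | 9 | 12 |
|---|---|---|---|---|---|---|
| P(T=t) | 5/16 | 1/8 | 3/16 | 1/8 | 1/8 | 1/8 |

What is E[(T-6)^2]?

16.1875

E[(T-6)^2] = Σ (t-6)^2·P(T=t)
 = 25·5/16 + 16·1/8 + 4·3/16 + 0·1/8 + 9·1/8 + 36·1/8
 = 125/16 + 2 + 3/4 + 0 + 9/8 + 9/2
 = 259/16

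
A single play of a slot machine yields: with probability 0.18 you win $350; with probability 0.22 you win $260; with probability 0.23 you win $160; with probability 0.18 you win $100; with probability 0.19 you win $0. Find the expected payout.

E[payout] = 350·0.18 + 260·0.22 + 160·0.23 + 100·0.18 + 0·0.19
 = 63 + 57.2 + 36.8 + 18 + 0
 = 175

175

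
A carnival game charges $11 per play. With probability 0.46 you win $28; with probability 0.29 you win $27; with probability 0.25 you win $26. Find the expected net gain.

E[payout] = 28·0.46 + 27·0.29 + 26·0.25
 = 12.88 + 7.83 + 6.5
 = 27.21
Net = 27.21 - 11 = 16.21

16.21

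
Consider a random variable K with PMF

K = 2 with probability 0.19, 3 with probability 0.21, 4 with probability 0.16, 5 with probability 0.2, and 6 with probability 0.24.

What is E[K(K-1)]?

E[K(K-1)] = Σ k(k-1)·P(K=k)
 = 2·0.19 + 6·0.21 + 12·0.16 + 20·0.2 + 30·0.24
 = 0.38 + 1.26 + 1.92 + 4 + 7.2
 = 14.76

14.76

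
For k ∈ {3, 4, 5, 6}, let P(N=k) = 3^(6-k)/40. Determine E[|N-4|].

0.8

E[|N-4|] = Σ |n-4|·P(N=n)
 = 1·27/40 + 0·9/40 + 1·3/40 + 2·1/40
 = 27/40 + 0 + 3/40 + 1/20
 = 4/5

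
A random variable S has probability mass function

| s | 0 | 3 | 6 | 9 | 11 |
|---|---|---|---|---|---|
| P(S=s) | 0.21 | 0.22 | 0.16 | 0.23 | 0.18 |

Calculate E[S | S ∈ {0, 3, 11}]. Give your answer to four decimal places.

4.3279

P(S ∈ {0, 3, 11}) = 0.21 + 0.22 + 0.18 = 0.61.
E[S | S ∈ {0, 3, 11}] = [0·0.21 + 3·0.22 + 11·0.18] / 0.61
 = 2.64 / 0.61
 = 264/61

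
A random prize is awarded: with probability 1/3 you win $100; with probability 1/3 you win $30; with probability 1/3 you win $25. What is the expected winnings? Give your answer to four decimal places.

51.6667

E[payout] = 100·1/3 + 30·1/3 + 25·1/3
 = 100/3 + 10 + 25/3
 = 155/3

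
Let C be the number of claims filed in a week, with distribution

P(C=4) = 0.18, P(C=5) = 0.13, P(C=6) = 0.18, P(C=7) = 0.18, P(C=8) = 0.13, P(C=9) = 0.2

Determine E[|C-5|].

1.91

E[|C-5|] = Σ |c-5|·P(C=c)
 = 1·0.18 + 0·0.13 + 1·0.18 + 2·0.18 + 3·0.13 + 4·0.2
 = 0.18 + 0 + 0.18 + 0.36 + 0.39 + 0.8
 = 1.91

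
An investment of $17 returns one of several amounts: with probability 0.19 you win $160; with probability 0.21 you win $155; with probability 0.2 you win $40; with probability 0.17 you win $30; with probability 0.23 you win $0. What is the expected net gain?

59.05

E[payout] = 160·0.19 + 155·0.21 + 40·0.2 + 30·0.17 + 0·0.23
 = 30.4 + 32.55 + 8 + 5.1 + 0
 = 76.05
Net = 76.05 - 17 = 59.05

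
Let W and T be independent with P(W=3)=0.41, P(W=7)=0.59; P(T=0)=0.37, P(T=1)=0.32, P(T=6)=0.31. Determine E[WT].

11.6848

E[WT] = Σ_w Σ_t wt · P(W=w)P(T=t)
 = 0·0.1517 + 3·0.1312 + 18·0.1271 + 0·0.2183 + 7·0.1888 + 42·0.1829
 = 0 + 0.3936 + 2.2878 + 0 + 1.3216 + 7.6818
 = 11.6848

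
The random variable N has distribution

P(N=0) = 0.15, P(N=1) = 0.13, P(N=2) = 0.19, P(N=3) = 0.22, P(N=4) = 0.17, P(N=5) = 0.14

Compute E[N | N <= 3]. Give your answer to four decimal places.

P(N <= 3) = 0.15 + 0.13 + 0.19 + 0.22 = 0.69.
E[N | N <= 3] = [0·0.15 + 1·0.13 + 2·0.19 + 3·0.22] / 0.69
 = 1.17 / 0.69
 = 39/23

1.6957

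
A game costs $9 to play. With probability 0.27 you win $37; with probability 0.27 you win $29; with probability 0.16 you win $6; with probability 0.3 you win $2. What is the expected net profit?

10.38

E[payout] = 37·0.27 + 29·0.27 + 6·0.16 + 2·0.3
 = 9.99 + 7.83 + 0.96 + 0.6
 = 19.38
Net = 19.38 - 9 = 10.38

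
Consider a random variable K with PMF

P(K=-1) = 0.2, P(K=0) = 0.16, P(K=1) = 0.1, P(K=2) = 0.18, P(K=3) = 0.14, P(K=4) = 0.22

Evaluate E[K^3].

19.2

E[K^3] = Σ k^3·P(K=k)
 = (-1)·0.2 + 0·0.16 + 1·0.1 + 8·0.18 + 27·0.14 + 64·0.22
 = (-0.2) + 0 + 0.1 + 1.44 + 3.78 + 14.08
 = 19.2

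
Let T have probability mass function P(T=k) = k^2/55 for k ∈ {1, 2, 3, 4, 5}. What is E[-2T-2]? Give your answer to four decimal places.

-10.1818

E[-2T-2] = Σ (-2t-2)·P(T=t)
 = (-4)·1/55 + (-6)·4/55 + (-8)·9/55 + (-10)·16/55 + (-12)·5/11
 = (-4/55) + (-24/55) + (-72/55) + (-32/11) + (-60/11)
 = -112/11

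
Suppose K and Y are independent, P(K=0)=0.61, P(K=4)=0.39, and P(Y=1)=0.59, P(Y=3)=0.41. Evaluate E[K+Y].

E[K+Y] = Σ_k Σ_y (k+y) · P(K=k)P(Y=y)
 = 1·0.3599 + 3·0.2501 + 5·0.2301 + 7·0.1599
 = 0.3599 + 0.7503 + 1.1505 + 1.1193
 = 3.38

3.38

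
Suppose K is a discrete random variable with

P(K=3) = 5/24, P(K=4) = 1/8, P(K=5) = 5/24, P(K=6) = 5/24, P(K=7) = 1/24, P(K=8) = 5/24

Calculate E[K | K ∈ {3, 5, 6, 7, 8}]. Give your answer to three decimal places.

5.571

P(K ∈ {3, 5, 6, 7, 8}) = 5/24 + 5/24 + 5/24 + 1/24 + 5/24 = 7/8.
E[K | K ∈ {3, 5, 6, 7, 8}] = [3·5/24 + 5·5/24 + 6·5/24 + 7·1/24 + 8·5/24] / (7/8)
 = 39/8 / (7/8)
 = 39/7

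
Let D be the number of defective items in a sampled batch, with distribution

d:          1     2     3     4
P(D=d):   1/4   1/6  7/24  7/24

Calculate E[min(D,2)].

1.75

E[min(D,2)] = Σ min(d,2)·P(D=d)
 = 1·1/4 + 2·1/6 + 2·7/24 + 2·7/24
 = 1/4 + 1/3 + 7/12 + 7/12
 = 7/4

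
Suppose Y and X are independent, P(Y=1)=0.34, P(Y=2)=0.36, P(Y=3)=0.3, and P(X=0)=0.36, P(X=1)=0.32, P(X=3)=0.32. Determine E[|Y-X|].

E[|Y-X|] = Σ_y Σ_x |y-x| · P(Y=y)P(X=x)
 = 1·0.1224 + 0·0.1088 + 2·0.1088 + 2·0.1296 + 1·0.1152 + 1·0.1152 + 3·0.108 + 2·0.096 + 0·0.096
 = 0.1224 + 0 + 0.2176 + 0.2592 + 0.1152 + 0.1152 + 0.324 + 0.192 + 0
 = 1.3456

1.3456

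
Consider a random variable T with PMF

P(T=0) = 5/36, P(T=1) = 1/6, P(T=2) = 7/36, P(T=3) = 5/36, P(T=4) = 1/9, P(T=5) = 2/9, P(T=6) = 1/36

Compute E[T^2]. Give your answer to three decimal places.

E[T^2] = Σ t^2·P(T=t)
 = 0·5/36 + 1·1/6 + 4·7/36 + 9·5/36 + 16·1/9 + 25·2/9 + 36·1/36
 = 0 + 1/6 + 7/9 + 5/4 + 16/9 + 50/9 + 1
 = 379/36

10.528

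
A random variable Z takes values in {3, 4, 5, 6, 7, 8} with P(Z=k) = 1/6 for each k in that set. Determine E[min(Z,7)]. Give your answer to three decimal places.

5.333

E[min(Z,7)] = Σ min(z,7)·P(Z=z)
 = 3·1/6 + 4·1/6 + 5·1/6 + 6·1/6 + 7·1/6 + 7·1/6
 = 1/2 + 2/3 + 5/6 + 1 + 7/6 + 7/6
 = 16/3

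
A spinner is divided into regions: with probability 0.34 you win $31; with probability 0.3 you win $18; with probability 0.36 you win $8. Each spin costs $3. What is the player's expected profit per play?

15.82

E[payout] = 31·0.34 + 18·0.3 + 8·0.36
 = 10.54 + 5.4 + 2.88
 = 18.82
Net = 18.82 - 3 = 15.82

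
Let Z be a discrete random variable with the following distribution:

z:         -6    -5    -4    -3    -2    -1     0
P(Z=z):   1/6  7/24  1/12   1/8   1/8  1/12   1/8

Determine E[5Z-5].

E[5Z-5] = Σ (5z-5)·P(Z=z)
 = (-35)·1/6 + (-30)·7/24 + (-25)·1/12 + (-20)·1/8 + (-15)·1/8 + (-10)·1/12 + (-5)·1/8
 = (-35/6) + (-35/4) + (-25/12) + (-5/2) + (-15/8) + (-5/6) + (-5/8)
 = -45/2

-22.5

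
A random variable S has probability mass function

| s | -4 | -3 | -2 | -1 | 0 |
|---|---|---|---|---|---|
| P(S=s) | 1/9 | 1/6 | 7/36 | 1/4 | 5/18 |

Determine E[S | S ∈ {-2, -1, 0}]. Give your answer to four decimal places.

-0.8846

P(S ∈ {-2, -1, 0}) = 7/36 + 1/4 + 5/18 = 13/18.
E[S | S ∈ {-2, -1, 0}] = [(-2)·7/36 + (-1)·1/4 + 0·5/18] / (13/18)
 = -23/36 / (13/18)
 = -23/26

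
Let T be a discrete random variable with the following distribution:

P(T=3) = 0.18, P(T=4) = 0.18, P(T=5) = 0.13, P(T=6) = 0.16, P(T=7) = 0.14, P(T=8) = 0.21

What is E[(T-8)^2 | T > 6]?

P(T > 6) = 0.14 + 0.21 = 0.35.
E[(T-8)^2 | T > 6] = [1·0.14 + 0·0.21] / 0.35
 = 0.14 / 0.35
 = 2/5

0.4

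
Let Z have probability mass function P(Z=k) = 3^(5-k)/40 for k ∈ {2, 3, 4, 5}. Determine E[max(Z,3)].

3.125

E[max(Z,3)] = Σ max(z,3)·P(Z=z)
 = 3·27/40 + 3·9/40 + 4·3/40 + 5·1/40
 = 81/40 + 27/40 + 3/10 + 1/8
 = 25/8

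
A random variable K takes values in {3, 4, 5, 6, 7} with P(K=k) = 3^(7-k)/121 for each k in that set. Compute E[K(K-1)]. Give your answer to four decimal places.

E[K(K-1)] = Σ k(k-1)·P(K=k)
 = 6·81/121 + 12·27/121 + 20·9/121 + 30·3/121 + 42·1/121
 = 486/121 + 324/121 + 180/121 + 90/121 + 42/121
 = 102/11

9.2727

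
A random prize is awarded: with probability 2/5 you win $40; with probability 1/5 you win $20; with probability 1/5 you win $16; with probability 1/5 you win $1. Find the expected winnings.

E[payout] = 40·2/5 + 20·1/5 + 16·1/5 + 1·1/5
 = 16 + 4 + 16/5 + 1/5
 = 117/5

23.4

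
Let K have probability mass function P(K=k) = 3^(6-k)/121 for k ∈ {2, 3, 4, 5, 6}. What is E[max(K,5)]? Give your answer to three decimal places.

5.008

E[max(K,5)] = Σ max(k,5)·P(K=k)
 = 5·81/121 + 5·27/121 + 5·9/121 + 5·3/121 + 6·1/121
 = 405/121 + 135/121 + 45/121 + 15/121 + 6/121
 = 606/121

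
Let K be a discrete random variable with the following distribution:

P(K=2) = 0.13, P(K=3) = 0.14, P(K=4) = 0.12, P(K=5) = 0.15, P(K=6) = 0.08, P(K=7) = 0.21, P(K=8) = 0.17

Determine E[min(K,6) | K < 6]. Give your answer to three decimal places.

P(K < 6) = 0.13 + 0.14 + 0.12 + 0.15 = 0.54.
E[min(K,6) | K < 6] = [2·0.13 + 3·0.14 + 4·0.12 + 5·0.15] / 0.54
 = 1.91 / 0.54
 = 191/54

3.537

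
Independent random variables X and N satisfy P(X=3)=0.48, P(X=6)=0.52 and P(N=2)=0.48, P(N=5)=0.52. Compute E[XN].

16.2336

E[XN] = Σ_x Σ_n xn · P(X=x)P(N=n)
 = 6·0.2304 + 15·0.2496 + 12·0.2496 + 30·0.2704
 = 1.3824 + 3.744 + 2.9952 + 8.112
 = 16.2336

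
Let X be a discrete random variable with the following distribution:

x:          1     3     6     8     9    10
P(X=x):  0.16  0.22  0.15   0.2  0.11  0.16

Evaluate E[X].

E[X] = Σ x·P(X=x)
 = 1·0.16 + 3·0.22 + 6·0.15 + 8·0.2 + 9·0.11 + 10·0.16
 = 0.16 + 0.66 + 0.9 + 1.6 + 0.99 + 1.6
 = 5.91

5.91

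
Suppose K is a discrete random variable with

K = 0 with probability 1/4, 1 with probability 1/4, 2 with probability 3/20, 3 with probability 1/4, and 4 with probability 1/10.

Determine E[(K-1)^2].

E[(K-1)^2] = Σ (k-1)^2·P(K=k)
 = 1·1/4 + 0·1/4 + 1·3/20 + 4·1/4 + 9·1/10
 = 1/4 + 0 + 3/20 + 1 + 9/10
 = 23/10

2.3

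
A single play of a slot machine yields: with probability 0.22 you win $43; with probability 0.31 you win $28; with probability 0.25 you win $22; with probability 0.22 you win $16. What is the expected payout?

27.16

E[payout] = 43·0.22 + 28·0.31 + 22·0.25 + 16·0.22
 = 9.46 + 8.68 + 5.5 + 3.52
 = 27.16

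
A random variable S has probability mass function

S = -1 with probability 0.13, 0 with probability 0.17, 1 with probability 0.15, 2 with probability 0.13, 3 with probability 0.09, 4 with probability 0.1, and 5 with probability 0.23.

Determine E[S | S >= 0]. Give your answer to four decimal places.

2.5632

P(S >= 0) = 0.17 + 0.15 + 0.13 + 0.09 + 0.1 + 0.23 = 0.87.
E[S | S >= 0] = [0·0.17 + 1·0.15 + 2·0.13 + 3·0.09 + 4·0.1 + 5·0.23] / 0.87
 = 2.23 / 0.87
 = 223/87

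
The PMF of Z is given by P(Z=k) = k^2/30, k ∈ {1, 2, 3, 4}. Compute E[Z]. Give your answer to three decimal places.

3.333

E[Z] = Σ z·P(Z=z)
 = 1·1/30 + 2·2/15 + 3·3/10 + 4·8/15
 = 1/30 + 4/15 + 9/10 + 32/15
 = 10/3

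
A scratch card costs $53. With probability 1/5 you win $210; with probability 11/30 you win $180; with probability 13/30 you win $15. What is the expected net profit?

61.5

E[payout] = 210·1/5 + 180·11/30 + 15·13/30
 = 42 + 66 + 13/2
 = 229/2
Net = 229/2 - 53 = 123/2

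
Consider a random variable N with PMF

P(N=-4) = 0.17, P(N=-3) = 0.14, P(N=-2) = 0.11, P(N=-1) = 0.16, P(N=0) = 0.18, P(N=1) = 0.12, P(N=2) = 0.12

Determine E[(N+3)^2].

7.46

E[(N+3)^2] = Σ (n+3)^2·P(N=n)
 = 1·0.17 + 0·0.14 + 1·0.11 + 4·0.16 + 9·0.18 + 16·0.12 + 25·0.12
 = 0.17 + 0 + 0.11 + 0.64 + 1.62 + 1.92 + 3
 = 7.46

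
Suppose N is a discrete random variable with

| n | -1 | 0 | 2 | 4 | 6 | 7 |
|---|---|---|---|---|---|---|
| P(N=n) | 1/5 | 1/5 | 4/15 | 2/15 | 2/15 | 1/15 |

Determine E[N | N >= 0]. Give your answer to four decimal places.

2.9167

P(N >= 0) = 1/5 + 4/15 + 2/15 + 2/15 + 1/15 = 4/5.
E[N | N >= 0] = [0·1/5 + 2·4/15 + 4·2/15 + 6·2/15 + 7·1/15] / (4/5)
 = 7/3 / (4/5)
 = 35/12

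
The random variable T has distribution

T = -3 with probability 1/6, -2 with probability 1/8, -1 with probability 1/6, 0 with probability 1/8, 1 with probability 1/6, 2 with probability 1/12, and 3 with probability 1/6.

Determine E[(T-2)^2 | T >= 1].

P(T >= 1) = 1/6 + 1/12 + 1/6 = 5/12.
E[(T-2)^2 | T >= 1] = [1·1/6 + 0·1/12 + 1·1/6] / (5/12)
 = 1/3 / (5/12)
 = 4/5

0.8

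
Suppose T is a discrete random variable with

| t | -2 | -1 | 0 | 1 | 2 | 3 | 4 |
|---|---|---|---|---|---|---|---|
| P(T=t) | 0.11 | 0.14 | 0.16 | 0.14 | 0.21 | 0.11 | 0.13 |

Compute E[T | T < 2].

P(T < 2) = 0.11 + 0.14 + 0.16 + 0.14 = 0.55.
E[T | T < 2] = [(-2)·0.11 + (-1)·0.14 + 0·0.16 + 1·0.14] / 0.55
 = -0.22 / 0.55
 = -2/5

-0.4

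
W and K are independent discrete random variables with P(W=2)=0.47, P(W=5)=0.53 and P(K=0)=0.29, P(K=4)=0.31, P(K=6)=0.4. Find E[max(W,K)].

4.8454

E[max(W,K)] = Σ_w Σ_k max(w,k) · P(W=w)P(K=k)
 = 2·0.1363 + 4·0.1457 + 6·0.188 + 5·0.1537 + 5·0.1643 + 6·0.212
 = 0.2726 + 0.5828 + 1.128 + 0.7685 + 0.8215 + 1.272
 = 4.8454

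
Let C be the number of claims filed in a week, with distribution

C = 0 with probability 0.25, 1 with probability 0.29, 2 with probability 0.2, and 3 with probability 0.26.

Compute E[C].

E[C] = Σ c·P(C=c)
 = 0·0.25 + 1·0.29 + 2·0.2 + 3·0.26
 = 0 + 0.29 + 0.4 + 0.78
 = 1.47

1.47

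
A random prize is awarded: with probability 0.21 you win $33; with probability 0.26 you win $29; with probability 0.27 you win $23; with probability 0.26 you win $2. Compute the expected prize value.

E[payout] = 33·0.21 + 29·0.26 + 23·0.27 + 2·0.26
 = 6.93 + 7.54 + 6.21 + 0.52
 = 21.2

21.2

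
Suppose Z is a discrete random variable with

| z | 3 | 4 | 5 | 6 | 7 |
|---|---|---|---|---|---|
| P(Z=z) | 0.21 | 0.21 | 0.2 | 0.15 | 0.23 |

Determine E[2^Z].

50.48

E[2^Z] = Σ 2^z·P(Z=z)
 = 8·0.21 + 16·0.21 + 32·0.2 + 64·0.15 + 128·0.23
 = 1.68 + 3.36 + 6.4 + 9.6 + 29.44
 = 50.48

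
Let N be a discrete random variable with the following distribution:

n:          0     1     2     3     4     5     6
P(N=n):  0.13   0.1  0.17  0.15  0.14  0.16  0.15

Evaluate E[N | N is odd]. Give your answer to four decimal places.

P(N is odd) = 0.1 + 0.15 + 0.16 = 0.41.
E[N | N is odd] = [1·0.1 + 3·0.15 + 5·0.16] / 0.41
 = 1.35 / 0.41
 = 135/41

3.2927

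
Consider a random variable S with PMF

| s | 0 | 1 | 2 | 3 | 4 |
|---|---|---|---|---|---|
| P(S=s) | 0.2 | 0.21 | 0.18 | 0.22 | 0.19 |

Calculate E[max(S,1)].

E[max(S,1)] = Σ max(s,1)·P(S=s)
 = 1·0.2 + 1·0.21 + 2·0.18 + 3·0.22 + 4·0.19
 = 0.2 + 0.21 + 0.36 + 0.66 + 0.76
 = 2.19

2.19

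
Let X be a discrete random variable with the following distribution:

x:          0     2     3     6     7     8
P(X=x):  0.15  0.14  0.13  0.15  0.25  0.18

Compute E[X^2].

30.9

E[X^2] = Σ x^2·P(X=x)
 = 0·0.15 + 4·0.14 + 9·0.13 + 36·0.15 + 49·0.25 + 64·0.18
 = 0 + 0.56 + 1.17 + 5.4 + 12.25 + 11.52
 = 30.9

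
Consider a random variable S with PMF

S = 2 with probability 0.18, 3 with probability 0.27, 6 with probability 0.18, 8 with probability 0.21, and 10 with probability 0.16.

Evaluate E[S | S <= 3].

2.6

P(S <= 3) = 0.18 + 0.27 = 0.45.
E[S | S <= 3] = [2·0.18 + 3·0.27] / 0.45
 = 1.17 / 0.45
 = 13/5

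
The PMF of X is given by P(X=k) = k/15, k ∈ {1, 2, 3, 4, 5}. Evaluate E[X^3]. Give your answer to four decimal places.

65.2667

E[X^3] = Σ x^3·P(X=x)
 = 1·1/15 + 8·2/15 + 27·1/5 + 64·4/15 + 125·1/3
 = 1/15 + 16/15 + 27/5 + 256/15 + 125/3
 = 979/15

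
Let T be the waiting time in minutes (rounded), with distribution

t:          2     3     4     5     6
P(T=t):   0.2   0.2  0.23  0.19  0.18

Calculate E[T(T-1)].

E[T(T-1)] = Σ t(t-1)·P(T=t)
 = 2·0.2 + 6·0.2 + 12·0.23 + 20·0.19 + 30·0.18
 = 0.4 + 1.2 + 2.76 + 3.8 + 5.4
 = 13.56

13.56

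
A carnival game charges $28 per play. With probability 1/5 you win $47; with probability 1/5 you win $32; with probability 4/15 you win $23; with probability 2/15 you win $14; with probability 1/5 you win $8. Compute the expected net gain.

-2.6

E[payout] = 47·1/5 + 32·1/5 + 23·4/15 + 14·2/15 + 8·1/5
 = 47/5 + 32/5 + 92/15 + 28/15 + 8/5
 = 127/5
Net = 127/5 - 28 = -13/5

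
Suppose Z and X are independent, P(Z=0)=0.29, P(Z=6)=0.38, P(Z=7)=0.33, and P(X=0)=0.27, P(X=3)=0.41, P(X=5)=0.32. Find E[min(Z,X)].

2.0093

E[min(Z,X)] = Σ_z Σ_x min(z,x) · P(Z=z)P(X=x)
 = 0·0.0783 + 0·0.1189 + 0·0.0928 + 0·0.1026 + 3·0.1558 + 5·0.1216 + 0·0.0891 + 3·0.1353 + 5·0.1056
 = 0 + 0 + 0 + 0 + 0.4674 + 0.608 + 0 + 0.4059 + 0.528
 = 2.0093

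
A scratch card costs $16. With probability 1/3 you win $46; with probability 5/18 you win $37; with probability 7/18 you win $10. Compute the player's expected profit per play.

13.5

E[payout] = 46·1/3 + 37·5/18 + 10·7/18
 = 46/3 + 185/18 + 35/9
 = 59/2
Net = 59/2 - 16 = 27/2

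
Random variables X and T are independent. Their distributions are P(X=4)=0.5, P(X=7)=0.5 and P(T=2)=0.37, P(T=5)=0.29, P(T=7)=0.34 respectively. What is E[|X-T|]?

2.24

E[|X-T|] = Σ_x Σ_t |x-t| · P(X=x)P(T=t)
 = 2·0.185 + 1·0.145 + 3·0.17 + 5·0.185 + 2·0.145 + 0·0.17
 = 0.37 + 0.145 + 0.51 + 0.925 + 0.29 + 0
 = 2.24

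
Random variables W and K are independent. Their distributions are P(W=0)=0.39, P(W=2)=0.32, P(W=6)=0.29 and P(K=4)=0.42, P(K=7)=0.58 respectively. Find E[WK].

E[WK] = Σ_w Σ_k wk · P(W=w)P(K=k)
 = 0·0.1638 + 0·0.2262 + 8·0.1344 + 14·0.1856 + 24·0.1218 + 42·0.1682
 = 0 + 0 + 1.0752 + 2.5984 + 2.9232 + 7.0644
 = 13.6612

13.6612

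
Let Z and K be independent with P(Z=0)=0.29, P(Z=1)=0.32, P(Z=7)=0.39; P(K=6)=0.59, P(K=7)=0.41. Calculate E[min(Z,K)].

2.8199

E[min(Z,K)] = Σ_z Σ_k min(z,k) · P(Z=z)P(K=k)
 = 0·0.1711 + 0·0.1189 + 1·0.1888 + 1·0.1312 + 6·0.2301 + 7·0.1599
 = 0 + 0 + 0.1888 + 0.1312 + 1.3806 + 1.1193
 = 2.8199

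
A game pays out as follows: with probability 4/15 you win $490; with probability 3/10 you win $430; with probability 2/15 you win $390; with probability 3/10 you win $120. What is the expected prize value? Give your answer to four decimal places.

347.6667

E[payout] = 490·4/15 + 430·3/10 + 390·2/15 + 120·3/10
 = 392/3 + 129 + 52 + 36
 = 1043/3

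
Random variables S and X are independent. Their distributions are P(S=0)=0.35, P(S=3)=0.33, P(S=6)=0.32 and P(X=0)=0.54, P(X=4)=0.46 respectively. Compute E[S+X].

E[S+X] = Σ_s Σ_x (s+x) · P(S=s)P(X=x)
 = 0·0.189 + 4·0.161 + 3·0.1782 + 7·0.1518 + 6·0.1728 + 10·0.1472
 = 0 + 0.644 + 0.5346 + 1.0626 + 1.0368 + 1.472
 = 4.75

4.75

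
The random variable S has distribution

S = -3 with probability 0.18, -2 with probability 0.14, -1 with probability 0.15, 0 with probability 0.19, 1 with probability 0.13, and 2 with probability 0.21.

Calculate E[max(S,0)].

0.55

E[max(S,0)] = Σ max(s,0)·P(S=s)
 = 0·0.18 + 0·0.14 + 0·0.15 + 0·0.19 + 1·0.13 + 2·0.21
 = 0 + 0 + 0 + 0 + 0.13 + 0.42
 = 0.55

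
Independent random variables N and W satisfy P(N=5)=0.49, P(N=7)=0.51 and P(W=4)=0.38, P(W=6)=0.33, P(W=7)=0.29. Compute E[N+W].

E[N+W] = Σ_n Σ_w (n+w) · P(N=n)P(W=w)
 = 9·0.1862 + 11·0.1617 + 12·0.1421 + 11·0.1938 + 13·0.1683 + 14·0.1479
 = 1.6758 + 1.7787 + 1.7052 + 2.1318 + 2.1879 + 2.0706
 = 11.55

11.55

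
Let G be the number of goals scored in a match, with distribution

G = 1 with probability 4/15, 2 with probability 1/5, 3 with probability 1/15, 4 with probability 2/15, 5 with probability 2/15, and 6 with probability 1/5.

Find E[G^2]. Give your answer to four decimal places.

14.3333

E[G^2] = Σ g^2·P(G=g)
 = 1·4/15 + 4·1/5 + 9·1/15 + 16·2/15 + 25·2/15 + 36·1/5
 = 4/15 + 4/5 + 3/5 + 32/15 + 10/3 + 36/5
 = 43/3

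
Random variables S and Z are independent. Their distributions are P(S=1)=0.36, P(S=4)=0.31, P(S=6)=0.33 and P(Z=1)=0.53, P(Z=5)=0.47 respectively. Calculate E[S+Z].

E[S+Z] = Σ_s Σ_z (s+z) · P(S=s)P(Z=z)
 = 2·0.1908 + 6·0.1692 + 5·0.1643 + 9·0.1457 + 7·0.1749 + 11·0.1551
 = 0.3816 + 1.0152 + 0.8215 + 1.3113 + 1.2243 + 1.7061
 = 6.46

6.46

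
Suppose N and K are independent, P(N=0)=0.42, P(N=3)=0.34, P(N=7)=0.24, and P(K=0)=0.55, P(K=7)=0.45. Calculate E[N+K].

E[N+K] = Σ_n Σ_k (n+k) · P(N=n)P(K=k)
 = 0·0.231 + 7·0.189 + 3·0.187 + 10·0.153 + 7·0.132 + 14·0.108
 = 0 + 1.323 + 0.561 + 1.53 + 0.924 + 1.512
 = 5.85

5.85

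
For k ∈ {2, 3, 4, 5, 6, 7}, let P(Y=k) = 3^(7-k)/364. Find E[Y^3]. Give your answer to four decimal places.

21.9093

E[Y^3] = Σ y^3·P(Y=y)
 = 8·243/364 + 27·81/364 + 64·27/364 + 125·9/364 + 216·3/364 + 343·1/364
 = 486/91 + 2187/364 + 432/91 + 1125/364 + 162/91 + 49/52
 = 7975/364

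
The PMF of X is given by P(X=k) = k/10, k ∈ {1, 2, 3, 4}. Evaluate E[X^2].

E[X^2] = Σ x^2·P(X=x)
 = 1·1/10 + 4·1/5 + 9·3/10 + 16·2/5
 = 1/10 + 4/5 + 27/10 + 32/5
 = 10

10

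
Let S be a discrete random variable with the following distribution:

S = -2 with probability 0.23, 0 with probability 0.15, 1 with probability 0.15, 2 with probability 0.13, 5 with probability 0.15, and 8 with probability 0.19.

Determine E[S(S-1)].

15.28

E[S(S-1)] = Σ s(s-1)·P(S=s)
 = 6·0.23 + 0·0.15 + 0·0.15 + 2·0.13 + 20·0.15 + 56·0.19
 = 1.38 + 0 + 0 + 0.26 + 3 + 10.64
 = 15.28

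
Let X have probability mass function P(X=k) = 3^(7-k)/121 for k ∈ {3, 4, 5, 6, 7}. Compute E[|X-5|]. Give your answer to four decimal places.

1.6033

E[|X-5|] = Σ |x-5|·P(X=x)
 = 2·81/121 + 1·27/121 + 0·9/121 + 1·3/121 + 2·1/121
 = 162/121 + 27/121 + 0 + 3/121 + 2/121
 = 194/121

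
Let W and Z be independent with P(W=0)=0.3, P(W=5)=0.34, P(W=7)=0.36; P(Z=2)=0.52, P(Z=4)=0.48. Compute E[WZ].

E[WZ] = Σ_w Σ_z wz · P(W=w)P(Z=z)
 = 0·0.156 + 0·0.144 + 10·0.1768 + 20·0.1632 + 14·0.1872 + 28·0.1728
 = 0 + 0 + 1.768 + 3.264 + 2.6208 + 4.8384
 = 12.4912

12.4912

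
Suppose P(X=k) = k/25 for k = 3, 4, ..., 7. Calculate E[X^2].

31

E[X^2] = Σ x^2·P(X=x)
 = 9·3/25 + 16·4/25 + 25·1/5 + 36·6/25 + 49·7/25
 = 27/25 + 64/25 + 5 + 216/25 + 343/25
 = 31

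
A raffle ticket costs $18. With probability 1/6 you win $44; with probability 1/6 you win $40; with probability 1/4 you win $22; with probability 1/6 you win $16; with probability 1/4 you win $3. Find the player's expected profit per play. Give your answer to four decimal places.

E[payout] = 44·1/6 + 40·1/6 + 22·1/4 + 16·1/6 + 3·1/4
 = 22/3 + 20/3 + 11/2 + 8/3 + 3/4
 = 275/12
Net = 275/12 - 18 = 59/12

4.9167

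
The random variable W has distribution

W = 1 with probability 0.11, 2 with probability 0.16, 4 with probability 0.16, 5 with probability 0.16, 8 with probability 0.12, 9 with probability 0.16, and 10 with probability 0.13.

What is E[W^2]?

E[W^2] = Σ w^2·P(W=w)
 = 1·0.11 + 4·0.16 + 16·0.16 + 25·0.16 + 64·0.12 + 81·0.16 + 100·0.13
 = 0.11 + 0.64 + 2.56 + 4 + 7.68 + 12.96 + 13
 = 40.95

40.95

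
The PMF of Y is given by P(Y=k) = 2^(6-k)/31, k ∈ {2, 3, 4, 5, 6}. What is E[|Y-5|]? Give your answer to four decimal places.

E[|Y-5|] = Σ |y-5|·P(Y=y)
 = 3·16/31 + 2·8/31 + 1·4/31 + 0·2/31 + 1·1/31
 = 48/31 + 16/31 + 4/31 + 0 + 1/31
 = 69/31

2.2258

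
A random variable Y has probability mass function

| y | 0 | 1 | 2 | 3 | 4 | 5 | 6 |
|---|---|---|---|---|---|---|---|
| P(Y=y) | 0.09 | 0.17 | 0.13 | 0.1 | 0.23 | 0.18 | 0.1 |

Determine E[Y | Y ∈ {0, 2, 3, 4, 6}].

3.2

P(Y ∈ {0, 2, 3, 4, 6}) = 0.09 + 0.13 + 0.1 + 0.23 + 0.1 = 0.65.
E[Y | Y ∈ {0, 2, 3, 4, 6}] = [0·0.09 + 2·0.13 + 3·0.1 + 4·0.23 + 6·0.1] / 0.65
 = 2.08 / 0.65
 = 16/5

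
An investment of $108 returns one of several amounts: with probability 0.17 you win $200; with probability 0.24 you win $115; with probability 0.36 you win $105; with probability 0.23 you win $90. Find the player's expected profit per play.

E[payout] = 200·0.17 + 115·0.24 + 105·0.36 + 90·0.23
 = 34 + 27.6 + 37.8 + 20.7
 = 120.1
Net = 120.1 - 108 = 12.1

12.1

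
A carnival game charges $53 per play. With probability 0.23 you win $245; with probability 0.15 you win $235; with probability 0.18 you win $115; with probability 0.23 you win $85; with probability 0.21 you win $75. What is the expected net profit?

E[payout] = 245·0.23 + 235·0.15 + 115·0.18 + 85·0.23 + 75·0.21
 = 56.35 + 35.25 + 20.7 + 19.55 + 15.75
 = 147.6
Net = 147.6 - 53 = 94.6

94.6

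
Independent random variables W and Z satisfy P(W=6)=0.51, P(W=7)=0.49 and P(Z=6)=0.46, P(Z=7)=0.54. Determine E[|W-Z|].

0.5008

E[|W-Z|] = Σ_w Σ_z |w-z| · P(W=w)P(Z=z)
 = 0·0.2346 + 1·0.2754 + 1·0.2254 + 0·0.2646
 = 0 + 0.2754 + 0.2254 + 0
 = 0.5008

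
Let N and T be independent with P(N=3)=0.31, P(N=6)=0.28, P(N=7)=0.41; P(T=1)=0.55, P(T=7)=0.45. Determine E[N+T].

E[N+T] = Σ_n Σ_t (n+t) · P(N=n)P(T=t)
 = 4·0.1705 + 10·0.1395 + 7·0.154 + 13·0.126 + 8·0.2255 + 14·0.1845
 = 0.682 + 1.395 + 1.078 + 1.638 + 1.804 + 2.583
 = 9.18

9.18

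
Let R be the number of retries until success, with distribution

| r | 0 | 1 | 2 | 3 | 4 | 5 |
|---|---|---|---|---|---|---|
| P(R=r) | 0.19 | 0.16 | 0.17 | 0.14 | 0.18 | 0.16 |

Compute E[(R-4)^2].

E[(R-4)^2] = Σ (r-4)^2·P(R=r)
 = 16·0.19 + 9·0.16 + 4·0.17 + 1·0.14 + 0·0.18 + 1·0.16
 = 3.04 + 1.44 + 0.68 + 0.14 + 0 + 0.16
 = 5.46

5.46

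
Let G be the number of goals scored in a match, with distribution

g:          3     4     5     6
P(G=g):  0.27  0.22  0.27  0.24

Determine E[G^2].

21.34

E[G^2] = Σ g^2·P(G=g)
 = 9·0.27 + 16·0.22 + 25·0.27 + 36·0.24
 = 2.43 + 3.52 + 6.75 + 8.64
 = 21.34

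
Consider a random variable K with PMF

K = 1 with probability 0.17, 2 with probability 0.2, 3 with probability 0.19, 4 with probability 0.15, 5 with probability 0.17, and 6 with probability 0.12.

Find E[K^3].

E[K^3] = Σ k^3·P(K=k)
 = 1·0.17 + 8·0.2 + 27·0.19 + 64·0.15 + 125·0.17 + 216·0.12
 = 0.17 + 1.6 + 5.13 + 9.6 + 21.25 + 25.92
 = 63.67

63.67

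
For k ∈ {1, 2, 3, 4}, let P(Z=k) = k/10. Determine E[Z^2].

10

E[Z^2] = Σ z^2·P(Z=z)
 = 1·1/10 + 4·1/5 + 9·3/10 + 16·2/5
 = 1/10 + 4/5 + 27/10 + 32/5
 = 10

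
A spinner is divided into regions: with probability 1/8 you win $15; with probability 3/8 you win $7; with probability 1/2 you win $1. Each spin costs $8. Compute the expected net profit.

-3

E[payout] = 15·1/8 + 7·3/8 + 1·1/2
 = 15/8 + 21/8 + 1/2
 = 5
Net = 5 - 8 = -3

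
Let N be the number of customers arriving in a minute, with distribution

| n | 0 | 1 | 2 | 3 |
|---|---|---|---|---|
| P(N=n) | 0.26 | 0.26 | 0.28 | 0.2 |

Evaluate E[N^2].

E[N^2] = Σ n^2·P(N=n)
 = 0·0.26 + 1·0.26 + 4·0.28 + 9·0.2
 = 0 + 0.26 + 1.12 + 1.8
 = 3.18

3.18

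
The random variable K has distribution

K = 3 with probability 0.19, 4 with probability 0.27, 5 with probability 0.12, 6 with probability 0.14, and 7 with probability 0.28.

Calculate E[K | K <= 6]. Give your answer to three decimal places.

4.292

P(K <= 6) = 0.19 + 0.27 + 0.12 + 0.14 = 0.72.
E[K | K <= 6] = [3·0.19 + 4·0.27 + 5·0.12 + 6·0.14] / 0.72
 = 3.09 / 0.72
 = 103/24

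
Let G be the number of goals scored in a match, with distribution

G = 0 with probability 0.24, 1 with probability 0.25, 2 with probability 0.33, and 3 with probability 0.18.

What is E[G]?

1.45

E[G] = Σ g·P(G=g)
 = 0·0.24 + 1·0.25 + 2·0.33 + 3·0.18
 = 0 + 0.25 + 0.66 + 0.54
 = 1.45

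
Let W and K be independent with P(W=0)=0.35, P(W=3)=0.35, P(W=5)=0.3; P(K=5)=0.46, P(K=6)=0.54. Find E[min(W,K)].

E[min(W,K)] = Σ_w Σ_k min(w,k) · P(W=w)P(K=k)
 = 0·0.161 + 0·0.189 + 3·0.161 + 3·0.189 + 5·0.138 + 5·0.162
 = 0 + 0 + 0.483 + 0.567 + 0.69 + 0.81
 = 2.55

2.55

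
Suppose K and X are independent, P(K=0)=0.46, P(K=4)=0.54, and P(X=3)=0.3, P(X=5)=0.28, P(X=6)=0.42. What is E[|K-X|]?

E[|K-X|] = Σ_k Σ_x |k-x| · P(K=k)P(X=x)
 = 3·0.138 + 5·0.1288 + 6·0.1932 + 1·0.162 + 1·0.1512 + 2·0.2268
 = 0.414 + 0.644 + 1.1592 + 0.162 + 0.1512 + 0.4536
 = 2.984

2.984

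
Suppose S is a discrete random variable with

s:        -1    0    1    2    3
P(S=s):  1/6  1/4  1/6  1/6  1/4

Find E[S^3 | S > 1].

19.4

P(S > 1) = 1/6 + 1/4 = 5/12.
E[S^3 | S > 1] = [8·1/6 + 27·1/4] / (5/12)
 = 97/12 / (5/12)
 = 97/5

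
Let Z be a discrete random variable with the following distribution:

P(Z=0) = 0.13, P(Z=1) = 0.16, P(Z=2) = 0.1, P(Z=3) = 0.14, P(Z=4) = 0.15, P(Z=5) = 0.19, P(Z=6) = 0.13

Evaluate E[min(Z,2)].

1.58

E[min(Z,2)] = Σ min(z,2)·P(Z=z)
 = 0·0.13 + 1·0.16 + 2·0.1 + 2·0.14 + 2·0.15 + 2·0.19 + 2·0.13
 = 0 + 0.16 + 0.2 + 0.28 + 0.3 + 0.38 + 0.26
 = 1.58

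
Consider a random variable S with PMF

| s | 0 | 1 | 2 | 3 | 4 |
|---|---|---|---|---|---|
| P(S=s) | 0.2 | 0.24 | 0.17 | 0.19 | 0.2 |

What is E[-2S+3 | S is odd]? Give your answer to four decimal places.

-0.7674

P(S is odd) = 0.24 + 0.19 = 0.43.
E[-2S+3 | S is odd] = [1·0.24 + (-3)·0.19] / 0.43
 = -0.33 / 0.43
 = -33/43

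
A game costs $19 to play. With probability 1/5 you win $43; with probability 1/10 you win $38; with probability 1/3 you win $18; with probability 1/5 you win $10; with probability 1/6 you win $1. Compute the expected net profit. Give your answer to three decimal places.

E[payout] = 43·1/5 + 38·1/10 + 18·1/3 + 10·1/5 + 1·1/6
 = 43/5 + 19/5 + 6 + 2 + 1/6
 = 617/30
Net = 617/30 - 19 = 47/30

1.567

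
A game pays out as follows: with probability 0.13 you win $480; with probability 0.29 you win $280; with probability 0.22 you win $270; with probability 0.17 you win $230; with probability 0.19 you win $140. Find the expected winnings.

268.7

E[payout] = 480·0.13 + 280·0.29 + 270·0.22 + 230·0.17 + 140·0.19
 = 62.4 + 81.2 + 59.4 + 39.1 + 26.6
 = 268.7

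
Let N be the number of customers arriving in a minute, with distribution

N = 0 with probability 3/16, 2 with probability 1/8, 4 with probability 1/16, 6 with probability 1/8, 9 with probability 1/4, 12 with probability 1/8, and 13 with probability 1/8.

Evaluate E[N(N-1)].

58.75

E[N(N-1)] = Σ n(n-1)·P(N=n)
 = 0·3/16 + 2·1/8 + 12·1/16 + 30·1/8 + 72·1/4 + 132·1/8 + 156·1/8
 = 0 + 1/4 + 3/4 + 15/4 + 18 + 33/2 + 39/2
 = 235/4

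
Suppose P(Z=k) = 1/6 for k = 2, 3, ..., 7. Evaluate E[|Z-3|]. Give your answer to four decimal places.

1.8333

E[|Z-3|] = Σ |z-3|·P(Z=z)
 = 1·1/6 + 0·1/6 + 1·1/6 + 2·1/6 + 3·1/6 + 4·1/6
 = 1/6 + 0 + 1/6 + 1/3 + 1/2 + 2/3
 = 11/6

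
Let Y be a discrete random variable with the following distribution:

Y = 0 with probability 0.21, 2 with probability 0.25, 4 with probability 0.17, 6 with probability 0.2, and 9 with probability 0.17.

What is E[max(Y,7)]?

7.34

E[max(Y,7)] = Σ max(y,7)·P(Y=y)
 = 7·0.21 + 7·0.25 + 7·0.17 + 7·0.2 + 9·0.17
 = 1.47 + 1.75 + 1.19 + 1.4 + 1.53
 = 7.34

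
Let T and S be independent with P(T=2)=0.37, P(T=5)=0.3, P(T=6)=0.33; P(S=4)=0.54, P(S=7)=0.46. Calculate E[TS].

22.7036

E[TS] = Σ_t Σ_s ts · P(T=t)P(S=s)
 = 8·0.1998 + 14·0.1702 + 20·0.162 + 35·0.138 + 24·0.1782 + 42·0.1518
 = 1.5984 + 2.3828 + 3.24 + 4.83 + 4.2768 + 6.3756
 = 22.7036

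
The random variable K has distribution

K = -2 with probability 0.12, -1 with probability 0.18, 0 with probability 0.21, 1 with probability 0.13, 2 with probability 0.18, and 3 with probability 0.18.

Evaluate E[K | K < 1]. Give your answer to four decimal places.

-0.8235

P(K < 1) = 0.12 + 0.18 + 0.21 = 0.51.
E[K | K < 1] = [(-2)·0.12 + (-1)·0.18 + 0·0.21] / 0.51
 = -0.42 / 0.51
 = -14/17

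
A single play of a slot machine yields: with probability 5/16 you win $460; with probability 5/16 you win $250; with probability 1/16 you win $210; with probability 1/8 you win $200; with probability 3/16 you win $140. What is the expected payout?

286.25

E[payout] = 460·5/16 + 250·5/16 + 210·1/16 + 200·1/8 + 140·3/16
 = 575/4 + 625/8 + 105/8 + 25 + 105/4
 = 1145/4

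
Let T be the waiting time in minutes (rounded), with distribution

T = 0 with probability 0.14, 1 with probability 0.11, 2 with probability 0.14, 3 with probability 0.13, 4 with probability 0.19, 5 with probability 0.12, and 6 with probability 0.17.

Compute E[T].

E[T] = Σ t·P(T=t)
 = 0·0.14 + 1·0.11 + 2·0.14 + 3·0.13 + 4·0.19 + 5·0.12 + 6·0.17
 = 0 + 0.11 + 0.28 + 0.39 + 0.76 + 0.6 + 1.02
 = 3.16

3.16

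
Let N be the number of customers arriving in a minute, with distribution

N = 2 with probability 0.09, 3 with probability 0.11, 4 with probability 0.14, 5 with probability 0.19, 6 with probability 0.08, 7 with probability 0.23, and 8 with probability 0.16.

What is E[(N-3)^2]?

E[(N-3)^2] = Σ (n-3)^2·P(N=n)
 = 1·0.09 + 0·0.11 + 1·0.14 + 4·0.19 + 9·0.08 + 16·0.23 + 25·0.16
 = 0.09 + 0 + 0.14 + 0.76 + 0.72 + 3.68 + 4
 = 9.39

9.39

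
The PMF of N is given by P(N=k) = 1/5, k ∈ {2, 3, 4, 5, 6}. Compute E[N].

4

E[N] = Σ n·P(N=n)
 = 2·1/5 + 3·1/5 + 4·1/5 + 5·1/5 + 6·1/5
 = 2/5 + 3/5 + 4/5 + 1 + 6/5
 = 4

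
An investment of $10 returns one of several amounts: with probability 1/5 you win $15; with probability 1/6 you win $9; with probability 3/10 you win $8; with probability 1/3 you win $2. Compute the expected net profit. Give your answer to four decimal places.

-2.4333

E[payout] = 15·1/5 + 9·1/6 + 8·3/10 + 2·1/3
 = 3 + 3/2 + 12/5 + 2/3
 = 227/30
Net = 227/30 - 10 = -73/30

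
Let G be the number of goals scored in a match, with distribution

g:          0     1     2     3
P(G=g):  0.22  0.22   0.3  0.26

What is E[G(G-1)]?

2.16

E[G(G-1)] = Σ g(g-1)·P(G=g)
 = 0·0.22 + 0·0.22 + 2·0.3 + 6·0.26
 = 0 + 0 + 0.6 + 1.56
 = 2.16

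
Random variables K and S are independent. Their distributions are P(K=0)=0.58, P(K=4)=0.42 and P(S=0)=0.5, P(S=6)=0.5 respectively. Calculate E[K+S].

4.68

E[K+S] = Σ_k Σ_s (k+s) · P(K=k)P(S=s)
 = 0·0.29 + 6·0.29 + 4·0.21 + 10·0.21
 = 0 + 1.74 + 0.84 + 2.1
 = 4.68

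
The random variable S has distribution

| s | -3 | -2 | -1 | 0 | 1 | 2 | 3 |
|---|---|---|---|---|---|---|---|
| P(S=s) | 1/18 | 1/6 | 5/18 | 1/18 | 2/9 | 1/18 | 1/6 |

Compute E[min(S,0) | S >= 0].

0

P(S >= 0) = 1/18 + 2/9 + 1/18 + 1/6 = 1/2.
E[min(S,0) | S >= 0] = [0·1/18 + 0·2/9 + 0·1/18 + 0·1/6] / (1/2)
 = 0 / (1/2)
 = 0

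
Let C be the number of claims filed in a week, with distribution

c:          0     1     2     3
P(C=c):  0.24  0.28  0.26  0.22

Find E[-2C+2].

-0.92

E[-2C+2] = Σ (-2c+2)·P(C=c)
 = 2·0.24 + 0·0.28 + (-2)·0.26 + (-4)·0.22
 = 0.48 + 0 + (-0.52) + (-0.88)
 = -0.92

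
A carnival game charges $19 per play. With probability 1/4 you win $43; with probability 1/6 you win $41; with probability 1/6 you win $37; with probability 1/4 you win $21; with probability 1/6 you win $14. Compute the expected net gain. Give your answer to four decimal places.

12.3333

E[payout] = 43·1/4 + 41·1/6 + 37·1/6 + 21·1/4 + 14·1/6
 = 43/4 + 41/6 + 37/6 + 21/4 + 7/3
 = 94/3
Net = 94/3 - 19 = 37/3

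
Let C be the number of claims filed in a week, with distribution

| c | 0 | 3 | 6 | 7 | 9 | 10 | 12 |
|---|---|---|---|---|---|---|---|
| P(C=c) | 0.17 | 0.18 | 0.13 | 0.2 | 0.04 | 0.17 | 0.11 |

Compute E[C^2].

52.18

E[C^2] = Σ c^2·P(C=c)
 = 0·0.17 + 9·0.18 + 36·0.13 + 49·0.2 + 81·0.04 + 100·0.17 + 144·0.11
 = 0 + 1.62 + 4.68 + 9.8 + 3.24 + 17 + 15.84
 = 52.18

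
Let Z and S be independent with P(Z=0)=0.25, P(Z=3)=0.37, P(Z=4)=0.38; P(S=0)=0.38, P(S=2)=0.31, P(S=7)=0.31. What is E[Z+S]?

E[Z+S] = Σ_z Σ_s (z+s) · P(Z=z)P(S=s)
 = 0·0.095 + 2·0.0775 + 7·0.0775 + 3·0.1406 + 5·0.1147 + 10·0.1147 + 4·0.1444 + 6·0.1178 + 11·0.1178
 = 0 + 0.155 + 0.5425 + 0.4218 + 0.5735 + 1.147 + 0.5776 + 0.7068 + 1.2958
 = 5.42

5.42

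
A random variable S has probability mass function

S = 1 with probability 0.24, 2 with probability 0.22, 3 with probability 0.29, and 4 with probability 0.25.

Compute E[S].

2.55

E[S] = Σ s·P(S=s)
 = 1·0.24 + 2·0.22 + 3·0.29 + 4·0.25
 = 0.24 + 0.44 + 0.87 + 1
 = 2.55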